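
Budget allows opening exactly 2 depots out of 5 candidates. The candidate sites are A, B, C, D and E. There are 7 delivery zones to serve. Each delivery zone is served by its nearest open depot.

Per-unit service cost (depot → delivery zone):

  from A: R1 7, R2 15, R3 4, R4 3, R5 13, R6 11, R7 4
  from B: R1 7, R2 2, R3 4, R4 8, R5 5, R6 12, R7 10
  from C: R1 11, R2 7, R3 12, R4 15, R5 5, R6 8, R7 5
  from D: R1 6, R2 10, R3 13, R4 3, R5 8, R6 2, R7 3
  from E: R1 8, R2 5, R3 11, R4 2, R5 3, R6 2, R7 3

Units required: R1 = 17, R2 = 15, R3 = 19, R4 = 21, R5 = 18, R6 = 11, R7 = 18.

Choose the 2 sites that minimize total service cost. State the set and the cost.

Choose B and E; total service cost 397.

With exactly 2 open, each delivery zone uses its cheapest among the chosen.
{B, E}: R1→B 7·17=119, R2→B 2·15=30, R3→B 4·19=76, R4→E 2·21=42, R5→E 3·18=54, R6→E 2·11=22, R7→E 3·18=54. Service cost 397.
{B, D}: service cost 437
{A, E}: service cost 442
Among all 10 size-2 choices, {B, E} is lowest.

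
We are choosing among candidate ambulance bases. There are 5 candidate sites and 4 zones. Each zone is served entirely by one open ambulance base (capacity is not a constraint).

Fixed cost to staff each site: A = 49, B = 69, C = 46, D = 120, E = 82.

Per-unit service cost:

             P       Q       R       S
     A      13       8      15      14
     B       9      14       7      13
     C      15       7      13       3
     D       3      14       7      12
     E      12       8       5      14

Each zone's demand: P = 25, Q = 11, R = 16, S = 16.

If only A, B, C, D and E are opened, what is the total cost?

Each zone is assigned to its cheapest site among the open ones.
{A, B, C, D, E}: P→D 3·25=75, Q→C 7·11=77, R→E 5·16=80, S→C 3·16=48. Service 280; fixed 366; total 646.

Total cost: 646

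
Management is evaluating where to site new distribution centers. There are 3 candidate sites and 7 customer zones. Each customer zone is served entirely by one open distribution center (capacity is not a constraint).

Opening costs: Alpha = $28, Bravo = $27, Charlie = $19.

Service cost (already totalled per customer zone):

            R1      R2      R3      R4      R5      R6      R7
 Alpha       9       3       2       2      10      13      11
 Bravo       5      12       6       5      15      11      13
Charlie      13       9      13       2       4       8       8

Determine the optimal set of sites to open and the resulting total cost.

For any fixed open set, each customer zone goes to its cheapest open site; total = fixed + service.
{Charlie}: R1→Charlie 13, R2→Charlie 9, R3→Charlie 13, R4→Charlie 2, R5→Charlie 4, R6→Charlie 8, R7→Charlie 8. Service 57; fixed 19; total 76.
{Alpha}: service 50 + fixed 28 = 78
{Alpha, Charlie}: R1→Alpha 9, R2→Alpha 3, R3→Alpha 2, R4→Alpha 2, R5→Charlie 4, R6→Charlie 8, R7→Charlie 8. Service 36; fixed 47; total 83.
{Alpha, Bravo, Charlie}: R1→Bravo 5, R2→Alpha 3, R3→Alpha 2, R4→Alpha 2, R5→Charlie 4, R6→Charlie 8, R7→Charlie 8. Service 32; fixed 74; total 106.
No other subset beats 76.

Open Charlie only; minimum total cost 76.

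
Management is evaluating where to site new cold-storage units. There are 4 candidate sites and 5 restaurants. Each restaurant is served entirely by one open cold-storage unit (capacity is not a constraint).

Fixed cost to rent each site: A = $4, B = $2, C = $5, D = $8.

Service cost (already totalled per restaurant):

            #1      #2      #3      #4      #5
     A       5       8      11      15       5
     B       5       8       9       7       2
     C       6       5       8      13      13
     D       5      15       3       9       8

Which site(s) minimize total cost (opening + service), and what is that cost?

For any fixed open set, each restaurant goes to its cheapest open site; total = fixed + service.
{B}: #1→B 5, #2→B 8, #3→B 9, #4→B 7, #5→B 2. Service 31; fixed 2; total 33.
{B, C}: service 27 + fixed 7 = 34
{B, D}: #1→B 5, #2→B 8, #3→D 3, #4→B 7, #5→B 2. Service 25; fixed 10; total 35.
{A, B, C, D}: service 22 + fixed 19 = 41
No other subset beats 33.

Open B only; minimum total cost 33.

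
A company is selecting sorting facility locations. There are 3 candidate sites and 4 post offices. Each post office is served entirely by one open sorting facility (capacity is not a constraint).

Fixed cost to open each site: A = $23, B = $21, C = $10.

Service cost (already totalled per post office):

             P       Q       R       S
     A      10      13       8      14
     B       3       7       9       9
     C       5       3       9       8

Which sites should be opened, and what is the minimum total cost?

For any fixed open set, each post office goes to its cheapest open site; total = fixed + service.
{C}: P→C 5, Q→C 3, R→C 9, S→C 8. Service 25; fixed 10; total 35.
{B}: service 28 + fixed 21 = 49
{B, C}: service 23 + fixed 31 = 54
{A, B, C}: P→B 3, Q→C 3, R→A 8, S→C 8. Service 22; fixed 54; total 76.
No other subset beats 35.

Open C only; minimum total cost 35.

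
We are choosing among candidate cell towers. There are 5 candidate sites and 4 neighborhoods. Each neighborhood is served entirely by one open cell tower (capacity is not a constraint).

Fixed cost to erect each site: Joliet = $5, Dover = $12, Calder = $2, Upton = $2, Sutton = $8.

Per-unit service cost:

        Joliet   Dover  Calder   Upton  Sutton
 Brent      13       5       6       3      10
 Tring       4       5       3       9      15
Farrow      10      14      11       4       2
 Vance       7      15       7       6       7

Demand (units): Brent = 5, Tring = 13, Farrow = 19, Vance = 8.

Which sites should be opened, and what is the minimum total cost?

For any fixed open set, each neighborhood goes to its cheapest open site; total = fixed + service.
{Calder, Upton, Sutton}: Brent→Upton 3·5=15, Tring→Calder 3·13=39, Farrow→Sutton 2·19=38, Vance→Upton 6·8=48. Service 140; fixed 12; total 152.
{Joliet, Calder, Upton, Sutton}: Brent→Upton 3·5=15, Tring→Calder 3·13=39, Farrow→Sutton 2·19=38, Vance→Upton 6·8=48. Service 140; fixed 17; total 157.
{Dover, Calder, Upton, Sutton}: service 140 + fixed 24 = 164
{Joliet, Dover, Calder, Upton, Sutton}: service 140 + fixed 29 = 169
No other subset beats 152.

Open Calder, Upton and Sutton; minimum total cost 152.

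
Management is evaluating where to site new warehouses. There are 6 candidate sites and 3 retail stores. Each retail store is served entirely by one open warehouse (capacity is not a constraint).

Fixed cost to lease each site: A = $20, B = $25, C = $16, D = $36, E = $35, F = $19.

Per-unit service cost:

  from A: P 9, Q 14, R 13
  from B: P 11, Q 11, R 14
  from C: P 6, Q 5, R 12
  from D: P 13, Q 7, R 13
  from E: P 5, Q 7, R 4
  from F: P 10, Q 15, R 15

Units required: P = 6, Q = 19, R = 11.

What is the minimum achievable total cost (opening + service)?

For any fixed open set, each retail store goes to its cheapest open site; total = fixed + service.
{C, E}: P→E 5·6=30, Q→C 5·19=95, R→E 4·11=44. Service 169; fixed 51; total 220.
{C, E, F}: P→E 5·6=30, Q→C 5·19=95, R→E 4·11=44. Service 169; fixed 70; total 239.
{A, C, E}: service 169 + fixed 71 = 240
{A, B, C, D, E, F}: P→E 5·6=30, Q→C 5·19=95, R→E 4·11=44. Service 169; fixed 151; total 320.
No other subset beats 220.

Minimum total cost: 220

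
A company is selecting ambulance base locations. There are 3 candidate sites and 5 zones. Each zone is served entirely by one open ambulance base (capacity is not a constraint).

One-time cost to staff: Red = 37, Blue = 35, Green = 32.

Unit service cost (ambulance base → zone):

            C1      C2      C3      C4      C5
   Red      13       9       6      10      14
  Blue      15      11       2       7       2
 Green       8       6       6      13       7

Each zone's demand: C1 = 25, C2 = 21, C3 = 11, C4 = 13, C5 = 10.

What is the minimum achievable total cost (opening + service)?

For any fixed open set, each zone goes to its cheapest open site; total = fixed + service.
{Blue, Green}: C1→Green 8·25=200, C2→Green 6·21=126, C3→Blue 2·11=22, C4→Blue 7·13=91, C5→Blue 2·10=20. Service 459; fixed 67; total 526.
{Red, Blue, Green}: C1→Green 8·25=200, C2→Green 6·21=126, C3→Blue 2·11=22, C4→Blue 7·13=91, C5→Blue 2·10=20. Service 459; fixed 104; total 563.
{Red, Green}: C1→Green 8·25=200, C2→Green 6·21=126, C3→Red 6·11=66, C4→Red 10·13=130, C5→Green 7·10=70. Service 592; fixed 69; total 661.
{Green}: service 631 + fixed 32 = 663
No other subset beats 526.

Minimum total cost: 526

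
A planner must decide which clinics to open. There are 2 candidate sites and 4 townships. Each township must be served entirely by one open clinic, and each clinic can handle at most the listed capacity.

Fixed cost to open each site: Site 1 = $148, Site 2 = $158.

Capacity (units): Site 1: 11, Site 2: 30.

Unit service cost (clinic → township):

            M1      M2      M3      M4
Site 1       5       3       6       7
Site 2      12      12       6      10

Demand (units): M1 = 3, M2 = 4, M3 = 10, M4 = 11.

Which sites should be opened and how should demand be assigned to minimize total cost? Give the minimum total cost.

Minimum total cost: 412

Open {Site 2}: M1→Site 2 12·3=36, M2→Site 2 12·4=48, M3→Site 2 6·10=60, M4→Site 2 10·11=110.
Loads: Site 2 carries 28/30. Service 254; fixed 158; total 412.
Next best feasible plan costs 503.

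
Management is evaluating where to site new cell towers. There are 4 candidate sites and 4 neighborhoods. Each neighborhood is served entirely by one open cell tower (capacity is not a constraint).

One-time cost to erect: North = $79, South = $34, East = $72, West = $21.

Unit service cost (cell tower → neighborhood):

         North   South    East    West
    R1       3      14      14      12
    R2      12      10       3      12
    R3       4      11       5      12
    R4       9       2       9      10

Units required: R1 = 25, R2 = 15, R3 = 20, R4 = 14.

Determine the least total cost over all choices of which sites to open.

Minimum total cost: 413

For any fixed open set, each neighborhood goes to its cheapest open site; total = fixed + service.
{North, South, East}: R1→North 3·25=75, R2→East 3·15=45, R3→North 4·20=80, R4→South 2·14=28. Service 228; fixed 185; total 413.
{North, South, East, West}: service 228 + fixed 206 = 434
{North, South}: service 333 + fixed 113 = 446
{West}: service 860 + fixed 21 = 881
No other subset beats 413.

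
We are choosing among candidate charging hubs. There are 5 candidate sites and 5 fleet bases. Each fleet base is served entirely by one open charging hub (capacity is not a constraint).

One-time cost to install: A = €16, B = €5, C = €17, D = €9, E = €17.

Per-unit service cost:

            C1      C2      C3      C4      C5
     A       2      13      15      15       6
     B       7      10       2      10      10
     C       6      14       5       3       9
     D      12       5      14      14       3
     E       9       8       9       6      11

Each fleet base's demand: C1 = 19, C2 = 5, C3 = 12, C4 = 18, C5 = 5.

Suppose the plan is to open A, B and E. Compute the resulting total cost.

Each fleet base is assigned to its cheapest site among the open ones.
{A, B, E}: C1→A 2·19=38, C2→E 8·5=40, C3→B 2·12=24, C4→E 6·18=108, C5→A 6·5=30. Service 240; fixed 38; total 278.

Total cost: 278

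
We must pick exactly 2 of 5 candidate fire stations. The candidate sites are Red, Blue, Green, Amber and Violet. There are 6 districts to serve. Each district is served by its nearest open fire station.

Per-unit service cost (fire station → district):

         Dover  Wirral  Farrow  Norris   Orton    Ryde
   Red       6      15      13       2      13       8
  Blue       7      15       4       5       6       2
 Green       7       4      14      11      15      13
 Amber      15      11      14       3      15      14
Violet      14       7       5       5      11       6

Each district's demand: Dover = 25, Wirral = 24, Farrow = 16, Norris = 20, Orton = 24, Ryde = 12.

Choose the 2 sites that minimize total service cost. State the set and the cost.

Choose Blue and Green; total service cost 603.

With exactly 2 open, each district uses its cheapest among the chosen.
{Blue, Green}: Dover→Blue 7·25=175, Wirral→Green 4·24=96, Farrow→Blue 4·16=64, Norris→Blue 5·20=100, Orton→Blue 6·24=144, Ryde→Blue 2·12=24. Service cost 603.
{Blue, Violet}: service cost 675
{Blue, Amber}: service cost 731
Among all 10 size-2 choices, {Blue, Green} is lowest.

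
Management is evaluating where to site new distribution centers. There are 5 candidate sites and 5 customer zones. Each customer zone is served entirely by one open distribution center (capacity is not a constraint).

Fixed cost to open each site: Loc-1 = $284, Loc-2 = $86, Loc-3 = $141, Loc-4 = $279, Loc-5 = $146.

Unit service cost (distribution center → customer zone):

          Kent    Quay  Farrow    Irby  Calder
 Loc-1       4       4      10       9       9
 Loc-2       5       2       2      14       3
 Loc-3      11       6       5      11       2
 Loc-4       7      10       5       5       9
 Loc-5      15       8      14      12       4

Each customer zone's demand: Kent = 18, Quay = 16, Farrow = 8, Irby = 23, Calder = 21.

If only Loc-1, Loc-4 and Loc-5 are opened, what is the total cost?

Total cost: 1084

Each customer zone is assigned to its cheapest site among the open ones.
{Loc-1, Loc-4, Loc-5}: Kent→Loc-1 4·18=72, Quay→Loc-1 4·16=64, Farrow→Loc-4 5·8=40, Irby→Loc-4 5·23=115, Calder→Loc-5 4·21=84. Service 375; fixed 709; total 1084.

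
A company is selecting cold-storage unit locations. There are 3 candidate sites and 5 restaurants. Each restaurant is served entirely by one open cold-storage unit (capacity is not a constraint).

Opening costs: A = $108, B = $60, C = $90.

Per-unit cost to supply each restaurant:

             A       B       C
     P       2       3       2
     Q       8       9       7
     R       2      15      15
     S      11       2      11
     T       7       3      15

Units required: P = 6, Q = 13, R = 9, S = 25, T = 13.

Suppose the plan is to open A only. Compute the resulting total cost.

Each restaurant is assigned to its cheapest site among the open ones.
{A}: P→A 2·6=12, Q→A 8·13=104, R→A 2·9=18, S→A 11·25=275, T→A 7·13=91. Service 500; fixed 108; total 608.

Total cost: 608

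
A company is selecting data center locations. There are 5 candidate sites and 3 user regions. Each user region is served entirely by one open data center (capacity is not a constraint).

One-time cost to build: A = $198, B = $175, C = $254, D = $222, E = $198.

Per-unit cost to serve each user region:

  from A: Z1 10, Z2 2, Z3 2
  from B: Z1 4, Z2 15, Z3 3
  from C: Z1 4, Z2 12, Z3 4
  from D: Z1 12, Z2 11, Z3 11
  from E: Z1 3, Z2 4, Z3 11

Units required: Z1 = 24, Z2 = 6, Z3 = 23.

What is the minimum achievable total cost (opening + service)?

Minimum total cost: 430

For any fixed open set, each user region goes to its cheapest open site; total = fixed + service.
{B}: Z1→B 4·24=96, Z2→B 15·6=90, Z3→B 3·23=69. Service 255; fixed 175; total 430.
{A}: service 298 + fixed 198 = 496
{C}: service 260 + fixed 254 = 514
{A, B, C, D, E}: service 130 + fixed 1047 = 1177
No other subset beats 430.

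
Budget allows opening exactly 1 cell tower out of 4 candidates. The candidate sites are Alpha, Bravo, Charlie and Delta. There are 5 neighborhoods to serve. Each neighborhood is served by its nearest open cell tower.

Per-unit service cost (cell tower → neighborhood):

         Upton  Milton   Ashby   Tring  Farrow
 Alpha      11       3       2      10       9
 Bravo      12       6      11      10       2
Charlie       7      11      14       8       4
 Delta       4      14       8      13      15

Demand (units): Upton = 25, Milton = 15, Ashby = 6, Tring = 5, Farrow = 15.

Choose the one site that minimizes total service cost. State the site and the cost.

With exactly 1 open, each neighborhood uses its cheapest among the chosen.
{Alpha}: Upton→Alpha 11·25=275, Milton→Alpha 3·15=45, Ashby→Alpha 2·6=12, Tring→Alpha 10·5=50, Farrow→Alpha 9·15=135. Service cost 517.
{Charlie}: service cost 524
{Bravo}: service cost 536
Among all 4 size-1 choices, {Alpha} is lowest.

Choose Alpha only; total service cost 517.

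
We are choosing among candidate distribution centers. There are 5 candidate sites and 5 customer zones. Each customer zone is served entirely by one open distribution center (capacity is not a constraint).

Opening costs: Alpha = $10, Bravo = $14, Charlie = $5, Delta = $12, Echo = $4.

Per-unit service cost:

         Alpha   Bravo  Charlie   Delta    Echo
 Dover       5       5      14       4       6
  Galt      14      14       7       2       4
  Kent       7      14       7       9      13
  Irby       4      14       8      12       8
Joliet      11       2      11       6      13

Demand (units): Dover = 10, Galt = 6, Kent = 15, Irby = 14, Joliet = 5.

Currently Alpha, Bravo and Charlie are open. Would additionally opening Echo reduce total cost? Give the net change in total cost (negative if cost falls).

Yes — net change −14 (cost falls by 14).

Current service cost with {Alpha, Bravo, Charlie}: 263.
Adding Echo: each customer zone re-picks its cheapest; new service cost 245, saving 18.
Extra fixed cost: 4. Net change = 4 − 18 = -14.
(Totals: 292 → 278.)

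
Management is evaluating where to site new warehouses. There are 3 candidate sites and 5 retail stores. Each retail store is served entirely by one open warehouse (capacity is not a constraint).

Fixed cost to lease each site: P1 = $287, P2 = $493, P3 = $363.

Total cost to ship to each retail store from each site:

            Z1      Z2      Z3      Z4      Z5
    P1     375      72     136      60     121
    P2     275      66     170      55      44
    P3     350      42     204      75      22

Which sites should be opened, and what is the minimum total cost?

For any fixed open set, each retail store goes to its cheapest open site; total = fixed + service.
{P1}: Z1→P1 375, Z2→P1 72, Z3→P1 136, Z4→P1 60, Z5→P1 121. Service 764; fixed 287; total 1051.
{P3}: service 693 + fixed 363 = 1056
{P2}: Z1→P2 275, Z2→P2 66, Z3→P2 170, Z4→P2 55, Z5→P2 44. Service 610; fixed 493; total 1103.
{P1, P2, P3}: Z1→P2 275, Z2→P3 42, Z3→P1 136, Z4→P2 55, Z5→P3 22. Service 530; fixed 1143; total 1673.
No other subset beats 1051.

Open P1 only; minimum total cost 1051.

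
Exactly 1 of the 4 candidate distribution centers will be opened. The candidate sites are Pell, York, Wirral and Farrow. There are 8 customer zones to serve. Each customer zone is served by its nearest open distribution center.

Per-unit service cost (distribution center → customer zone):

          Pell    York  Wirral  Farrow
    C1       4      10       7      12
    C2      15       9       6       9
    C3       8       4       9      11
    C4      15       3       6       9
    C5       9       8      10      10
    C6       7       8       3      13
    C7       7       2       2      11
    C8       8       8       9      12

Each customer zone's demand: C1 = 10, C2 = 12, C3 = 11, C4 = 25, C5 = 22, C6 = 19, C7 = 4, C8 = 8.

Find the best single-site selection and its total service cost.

With exactly 1 open, each customer zone uses its cheapest among the chosen.
{York}: C1→York 10·10=100, C2→York 9·12=108, C3→York 4·11=44, C4→York 3·25=75, C5→York 8·22=176, C6→York 8·19=152, C7→York 2·4=8, C8→York 8·8=64. Service cost 727.
{Wirral}: service cost 748
{Pell}: service cost 1106
Among all 4 size-1 choices, {York} is lowest.

Choose York only; total service cost 727.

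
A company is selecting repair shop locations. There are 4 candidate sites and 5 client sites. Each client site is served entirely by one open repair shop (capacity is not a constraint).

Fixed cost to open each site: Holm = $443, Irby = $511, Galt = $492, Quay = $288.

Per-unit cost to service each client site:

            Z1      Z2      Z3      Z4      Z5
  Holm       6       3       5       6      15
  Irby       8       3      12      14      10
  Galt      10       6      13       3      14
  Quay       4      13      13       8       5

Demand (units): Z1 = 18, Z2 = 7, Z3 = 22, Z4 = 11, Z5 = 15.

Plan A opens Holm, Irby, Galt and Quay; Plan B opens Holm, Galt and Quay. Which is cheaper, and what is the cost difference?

Plan A: {Holm, Irby, Galt, Quay}: Z1→Quay 4·18=72, Z2→Holm 3·7=21, Z3→Holm 5·22=110, Z4→Galt 3·11=33, Z5→Quay 5·15=75. Service 311; fixed 1734; total 2045.
Plan B: {Holm, Galt, Quay}: Z1→Quay 4·18=72, Z2→Holm 3·7=21, Z3→Holm 5·22=110, Z4→Galt 3·11=33, Z5→Quay 5·15=75. Service 311; fixed 1223; total 1534.
Difference: |2045 − 1534| = 511.

Plan B is cheaper by 511.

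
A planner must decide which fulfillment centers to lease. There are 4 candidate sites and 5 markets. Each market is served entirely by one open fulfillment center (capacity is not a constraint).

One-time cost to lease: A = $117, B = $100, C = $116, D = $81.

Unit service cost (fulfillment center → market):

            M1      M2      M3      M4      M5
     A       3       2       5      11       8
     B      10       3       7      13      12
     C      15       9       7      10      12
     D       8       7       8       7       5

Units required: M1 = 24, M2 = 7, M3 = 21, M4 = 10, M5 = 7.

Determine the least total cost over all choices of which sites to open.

For any fixed open set, each market goes to its cheapest open site; total = fixed + service.
{A}: M1→A 3·24=72, M2→A 2·7=14, M3→A 5·21=105, M4→A 11·10=110, M5→A 8·7=56. Service 357; fixed 117; total 474.
{A, D}: service 296 + fixed 198 = 494
{A, B}: M1→A 3·24=72, M2→A 2·7=14, M3→A 5·21=105, M4→A 11·10=110, M5→A 8·7=56. Service 357; fixed 217; total 574.
{A, B, C, D}: service 296 + fixed 414 = 710
(All 15 nonempty subsets were checked; A only is lowest.)

Minimum total cost: 474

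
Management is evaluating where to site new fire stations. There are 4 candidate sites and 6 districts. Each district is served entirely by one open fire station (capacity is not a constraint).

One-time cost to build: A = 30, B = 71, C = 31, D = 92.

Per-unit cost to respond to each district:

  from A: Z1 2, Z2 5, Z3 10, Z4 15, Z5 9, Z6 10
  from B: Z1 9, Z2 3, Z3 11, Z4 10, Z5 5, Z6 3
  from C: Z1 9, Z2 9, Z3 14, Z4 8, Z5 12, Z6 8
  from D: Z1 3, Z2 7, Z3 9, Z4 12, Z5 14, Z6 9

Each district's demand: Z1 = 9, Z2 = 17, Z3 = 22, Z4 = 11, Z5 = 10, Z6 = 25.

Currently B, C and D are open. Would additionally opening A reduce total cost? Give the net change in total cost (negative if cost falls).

No — net change +21 (cost rises by 21).

Current service cost with {B, C, D}: 489.
Adding A: each district re-picks its cheapest; new service cost 480, saving 9.
Extra fixed cost: 30. Net change = 30 − 9 = 21.
(Totals: 683 → 704.)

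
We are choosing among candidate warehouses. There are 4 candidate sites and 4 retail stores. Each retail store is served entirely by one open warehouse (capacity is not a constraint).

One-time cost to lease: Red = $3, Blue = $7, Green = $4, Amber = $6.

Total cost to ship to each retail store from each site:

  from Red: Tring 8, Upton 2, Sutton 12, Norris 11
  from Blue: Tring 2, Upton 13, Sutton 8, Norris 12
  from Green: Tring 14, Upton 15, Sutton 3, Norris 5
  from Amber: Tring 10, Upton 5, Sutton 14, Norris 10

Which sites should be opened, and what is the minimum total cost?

Open Red and Green; minimum total cost 25.

For any fixed open set, each retail store goes to its cheapest open site; total = fixed + service.
{Red, Green}: Tring→Red 8, Upton→Red 2, Sutton→Green 3, Norris→Green 5. Service 18; fixed 7; total 25.
{Red, Blue, Green}: Tring→Blue 2, Upton→Red 2, Sutton→Green 3, Norris→Green 5. Service 12; fixed 14; total 26.
{Red, Green, Amber}: service 18 + fixed 13 = 31
{Red, Blue, Green, Amber}: Tring→Blue 2, Upton→Red 2, Sutton→Green 3, Norris→Green 5. Service 12; fixed 20; total 32.
(All 15 nonempty subsets were checked; Red and Green is lowest.)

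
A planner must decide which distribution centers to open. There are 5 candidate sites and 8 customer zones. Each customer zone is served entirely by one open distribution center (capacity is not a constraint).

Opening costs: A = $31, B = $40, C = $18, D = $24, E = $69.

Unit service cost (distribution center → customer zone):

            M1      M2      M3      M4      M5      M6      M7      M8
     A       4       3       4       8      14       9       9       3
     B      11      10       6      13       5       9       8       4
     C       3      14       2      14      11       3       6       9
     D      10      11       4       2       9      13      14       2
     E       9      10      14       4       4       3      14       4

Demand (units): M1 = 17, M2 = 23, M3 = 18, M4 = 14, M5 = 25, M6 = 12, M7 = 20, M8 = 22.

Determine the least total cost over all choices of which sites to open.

Minimum total cost: 622

For any fixed open set, each customer zone goes to its cheapest open site; total = fixed + service.
{A, B, C, D}: M1→C 3·17=51, M2→A 3·23=69, M3→C 2·18=36, M4→D 2·14=28, M5→B 5·25=125, M6→C 3·12=36, M7→C 6·20=120, M8→D 2·22=44. Service 509; fixed 113; total 622.
{A, C, D, E}: service 484 + fixed 142 = 626
{A, C, E}: service 534 + fixed 118 = 652
{A, B, C, D, E}: M1→C 3·17=51, M2→A 3·23=69, M3→C 2·18=36, M4→D 2·14=28, M5→E 4·25=100, M6→C 3·12=36, M7→C 6·20=120, M8→D 2·22=44. Service 484; fixed 182; total 666.
No other subset beats 622.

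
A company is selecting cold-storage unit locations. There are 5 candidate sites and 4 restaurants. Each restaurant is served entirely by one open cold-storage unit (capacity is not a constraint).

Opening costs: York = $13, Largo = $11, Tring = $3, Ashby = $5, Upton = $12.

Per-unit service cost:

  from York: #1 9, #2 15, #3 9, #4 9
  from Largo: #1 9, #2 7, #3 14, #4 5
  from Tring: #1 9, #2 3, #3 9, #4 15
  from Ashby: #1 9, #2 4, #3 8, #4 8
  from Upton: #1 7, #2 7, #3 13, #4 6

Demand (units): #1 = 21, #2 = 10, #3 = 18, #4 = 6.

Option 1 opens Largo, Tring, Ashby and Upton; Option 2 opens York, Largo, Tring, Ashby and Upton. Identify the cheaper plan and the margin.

Option 1 is cheaper by 13.

Option 1: {Largo, Tring, Ashby, Upton}: #1→Upton 7·21=147, #2→Tring 3·10=30, #3→Ashby 8·18=144, #4→Largo 5·6=30. Service 351; fixed 31; total 382.
Option 2: {York, Largo, Tring, Ashby, Upton}: #1→Upton 7·21=147, #2→Tring 3·10=30, #3→Ashby 8·18=144, #4→Largo 5·6=30. Service 351; fixed 44; total 395.
Difference: |382 − 395| = 13.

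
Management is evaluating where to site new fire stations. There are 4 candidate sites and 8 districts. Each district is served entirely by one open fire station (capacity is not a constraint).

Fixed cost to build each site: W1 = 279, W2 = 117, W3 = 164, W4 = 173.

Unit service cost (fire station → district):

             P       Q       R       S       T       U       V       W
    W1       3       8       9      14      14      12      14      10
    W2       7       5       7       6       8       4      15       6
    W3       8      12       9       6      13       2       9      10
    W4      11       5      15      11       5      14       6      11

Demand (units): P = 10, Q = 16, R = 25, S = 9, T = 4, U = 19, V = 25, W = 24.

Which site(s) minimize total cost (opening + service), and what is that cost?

For any fixed open set, each district goes to its cheapest open site; total = fixed + service.
{W2, W4}: P→W2 7·10=70, Q→W2 5·16=80, R→W2 7·25=175, S→W2 6·9=54, T→W4 5·4=20, U→W2 4·19=76, V→W4 6·25=150, W→W2 6·24=144. Service 769; fixed 290; total 1059.
{W2, W3}: P→W2 7·10=70, Q→W2 5·16=80, R→W2 7·25=175, S→W2 6·9=54, T→W2 8·4=32, U→W3 2·19=38, V→W3 9·25=225, W→W2 6·24=144. Service 818; fixed 281; total 1099.
{W2}: service 1006 + fixed 117 = 1123
{W1, W2, W3, W4}: service 691 + fixed 733 = 1424
(All 15 nonempty subsets were checked; W2 and W4 is lowest.)

Open W2 and W4; minimum total cost 1059.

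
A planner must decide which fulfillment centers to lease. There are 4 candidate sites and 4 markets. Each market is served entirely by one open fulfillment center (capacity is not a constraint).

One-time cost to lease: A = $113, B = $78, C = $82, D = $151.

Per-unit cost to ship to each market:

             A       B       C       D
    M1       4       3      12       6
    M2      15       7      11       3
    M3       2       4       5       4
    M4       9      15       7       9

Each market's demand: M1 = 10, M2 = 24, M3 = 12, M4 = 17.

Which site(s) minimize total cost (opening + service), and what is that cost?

Open D only; minimum total cost 484.

For any fixed open set, each market goes to its cheapest open site; total = fixed + service.
{D}: M1→D 6·10=60, M2→D 3·24=72, M3→D 4·12=48, M4→D 9·17=153. Service 333; fixed 151; total 484.
{B, C}: M1→B 3·10=30, M2→B 7·24=168, M3→B 4·12=48, M4→C 7·17=119. Service 365; fixed 160; total 525.
{B, D}: service 303 + fixed 229 = 532
{A, B, C, D}: M1→B 3·10=30, M2→D 3·24=72, M3→A 2·12=24, M4→C 7·17=119. Service 245; fixed 424; total 669.
No other subset beats 484.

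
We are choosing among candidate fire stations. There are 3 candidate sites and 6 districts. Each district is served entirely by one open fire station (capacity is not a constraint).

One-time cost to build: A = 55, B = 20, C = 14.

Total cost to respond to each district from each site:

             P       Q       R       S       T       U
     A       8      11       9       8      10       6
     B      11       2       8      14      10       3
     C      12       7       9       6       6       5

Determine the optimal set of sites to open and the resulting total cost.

Open C only; minimum total cost 59.

For any fixed open set, each district goes to its cheapest open site; total = fixed + service.
{C}: P→C 12, Q→C 7, R→C 9, S→C 6, T→C 6, U→C 5. Service 45; fixed 14; total 59.
{B}: service 48 + fixed 20 = 68
{B, C}: service 36 + fixed 34 = 70
{A, B, C}: service 33 + fixed 89 = 122
No other subset beats 59.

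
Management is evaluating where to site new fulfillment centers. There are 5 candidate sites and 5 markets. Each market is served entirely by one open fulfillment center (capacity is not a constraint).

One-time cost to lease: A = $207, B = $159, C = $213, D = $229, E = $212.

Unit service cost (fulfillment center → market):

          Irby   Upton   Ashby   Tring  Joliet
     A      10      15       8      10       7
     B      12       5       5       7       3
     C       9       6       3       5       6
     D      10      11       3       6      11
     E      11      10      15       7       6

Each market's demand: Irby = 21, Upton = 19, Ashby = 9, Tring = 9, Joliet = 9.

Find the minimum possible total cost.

Minimum total cost: 641

For any fixed open set, each market goes to its cheapest open site; total = fixed + service.
{B}: Irby→B 12·21=252, Upton→B 5·19=95, Ashby→B 5·9=45, Tring→B 7·9=63, Joliet→B 3·9=27. Service 482; fixed 159; total 641.
{C}: Irby→C 9·21=189, Upton→C 6·19=114, Ashby→C 3·9=27, Tring→C 5·9=45, Joliet→C 6·9=54. Service 429; fixed 213; total 642.
{B, C}: service 383 + fixed 372 = 755
{A, B, C, D, E}: Irby→C 9·21=189, Upton→B 5·19=95, Ashby→C 3·9=27, Tring→C 5·9=45, Joliet→B 3·9=27. Service 383; fixed 1020; total 1403.
No other subset beats 641.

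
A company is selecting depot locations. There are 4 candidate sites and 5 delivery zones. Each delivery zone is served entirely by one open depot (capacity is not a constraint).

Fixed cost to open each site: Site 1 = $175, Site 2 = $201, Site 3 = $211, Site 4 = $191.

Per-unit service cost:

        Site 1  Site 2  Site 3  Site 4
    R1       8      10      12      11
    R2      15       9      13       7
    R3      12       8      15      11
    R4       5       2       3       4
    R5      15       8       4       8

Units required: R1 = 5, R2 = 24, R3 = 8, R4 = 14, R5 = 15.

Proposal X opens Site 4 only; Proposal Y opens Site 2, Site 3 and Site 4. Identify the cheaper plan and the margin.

Proposal X is cheaper by 295.

Proposal X: {Site 4}: R1→Site 4 11·5=55, R2→Site 4 7·24=168, R3→Site 4 11·8=88, R4→Site 4 4·14=56, R5→Site 4 8·15=120. Service 487; fixed 191; total 678.
Proposal Y: {Site 2, Site 3, Site 4}: R1→Site 2 10·5=50, R2→Site 4 7·24=168, R3→Site 2 8·8=64, R4→Site 2 2·14=28, R5→Site 3 4·15=60. Service 370; fixed 603; total 973.
Difference: |678 − 973| = 295.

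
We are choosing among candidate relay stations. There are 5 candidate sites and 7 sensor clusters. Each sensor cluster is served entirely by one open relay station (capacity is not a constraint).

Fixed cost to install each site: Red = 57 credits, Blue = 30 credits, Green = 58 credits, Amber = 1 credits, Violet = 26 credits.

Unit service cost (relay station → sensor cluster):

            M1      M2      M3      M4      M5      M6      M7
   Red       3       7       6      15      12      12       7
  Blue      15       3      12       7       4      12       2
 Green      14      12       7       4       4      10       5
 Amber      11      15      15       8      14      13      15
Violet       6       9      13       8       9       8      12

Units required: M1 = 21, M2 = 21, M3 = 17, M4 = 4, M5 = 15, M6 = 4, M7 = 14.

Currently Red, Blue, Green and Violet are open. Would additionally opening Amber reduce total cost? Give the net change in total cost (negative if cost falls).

Current service cost with {Red, Blue, Green, Violet}: 364.
Adding Amber: each sensor cluster re-picks its cheapest; new service cost 364, saving 0.
Extra fixed cost: 1. Net change = 1 − 0 = 1.
(Totals: 535 → 536.)

No — net change +1 (cost rises by 1).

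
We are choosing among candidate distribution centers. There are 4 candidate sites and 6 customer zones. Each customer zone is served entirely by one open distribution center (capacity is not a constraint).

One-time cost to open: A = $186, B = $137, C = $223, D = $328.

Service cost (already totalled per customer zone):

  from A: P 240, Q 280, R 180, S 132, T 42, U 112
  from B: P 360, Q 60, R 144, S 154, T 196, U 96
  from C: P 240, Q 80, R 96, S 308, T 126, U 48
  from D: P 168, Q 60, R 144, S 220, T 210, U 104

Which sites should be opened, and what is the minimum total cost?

For any fixed open set, each customer zone goes to its cheapest open site; total = fixed + service.
{A, B}: P→A 240, Q→B 60, R→B 144, S→A 132, T→A 42, U→B 96. Service 714; fixed 323; total 1037.
{A, C}: service 638 + fixed 409 = 1047
{B, C}: P→C 240, Q→B 60, R→C 96, S→B 154, T→C 126, U→C 48. Service 724; fixed 360; total 1084.
{A, B, C, D}: P→D 168, Q→B 60, R→C 96, S→A 132, T→A 42, U→C 48. Service 546; fixed 874; total 1420.
No other subset beats 1037.

Open A and B; minimum total cost 1037.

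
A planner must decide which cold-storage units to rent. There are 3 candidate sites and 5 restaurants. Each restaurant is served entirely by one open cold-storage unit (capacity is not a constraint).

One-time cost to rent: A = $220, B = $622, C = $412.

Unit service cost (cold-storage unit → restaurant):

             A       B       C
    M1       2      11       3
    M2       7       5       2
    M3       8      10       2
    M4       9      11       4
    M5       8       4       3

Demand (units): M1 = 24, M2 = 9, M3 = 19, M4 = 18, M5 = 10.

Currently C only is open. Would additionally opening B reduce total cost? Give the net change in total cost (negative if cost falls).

No — net change +622 (cost rises by 622).

Current service cost with {C}: 230.
Adding B: each restaurant re-picks its cheapest; new service cost 230, saving 0.
Extra fixed cost: 622. Net change = 622 − 0 = 622.
(Totals: 642 → 1264.)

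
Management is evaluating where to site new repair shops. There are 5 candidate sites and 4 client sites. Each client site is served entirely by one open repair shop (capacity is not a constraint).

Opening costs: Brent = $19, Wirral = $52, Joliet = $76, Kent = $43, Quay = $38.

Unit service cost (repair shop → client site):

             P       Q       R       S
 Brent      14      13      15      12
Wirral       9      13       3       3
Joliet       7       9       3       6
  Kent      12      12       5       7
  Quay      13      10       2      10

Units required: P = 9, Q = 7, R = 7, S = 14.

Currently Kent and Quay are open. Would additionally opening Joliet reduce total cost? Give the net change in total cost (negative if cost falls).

Current service cost with {Kent, Quay}: 290.
Adding Joliet: each client site re-picks its cheapest; new service cost 224, saving 66.
Extra fixed cost: 76. Net change = 76 − 66 = 10.
(Totals: 371 → 381.)

No — net change +10 (cost rises by 10).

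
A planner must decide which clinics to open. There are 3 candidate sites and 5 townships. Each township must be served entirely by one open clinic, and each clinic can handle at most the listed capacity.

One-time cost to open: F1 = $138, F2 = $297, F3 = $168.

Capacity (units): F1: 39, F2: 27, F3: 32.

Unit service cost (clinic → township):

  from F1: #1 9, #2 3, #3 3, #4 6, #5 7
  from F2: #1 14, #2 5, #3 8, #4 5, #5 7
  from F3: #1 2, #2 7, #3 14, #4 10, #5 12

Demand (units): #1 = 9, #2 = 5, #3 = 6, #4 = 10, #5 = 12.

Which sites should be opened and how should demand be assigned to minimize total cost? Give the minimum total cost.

Open {F1, F3}: #1→F3 2·9=18, #2→F1 3·5=15, #3→F1 3·6=18, #4→F1 6·10=60, #5→F1 7·12=84.
Loads: F1 carries 33/39, F3 carries 9/32. Service 195; fixed 306; total 501.
Next best feasible plan costs 521.

Minimum total cost: 501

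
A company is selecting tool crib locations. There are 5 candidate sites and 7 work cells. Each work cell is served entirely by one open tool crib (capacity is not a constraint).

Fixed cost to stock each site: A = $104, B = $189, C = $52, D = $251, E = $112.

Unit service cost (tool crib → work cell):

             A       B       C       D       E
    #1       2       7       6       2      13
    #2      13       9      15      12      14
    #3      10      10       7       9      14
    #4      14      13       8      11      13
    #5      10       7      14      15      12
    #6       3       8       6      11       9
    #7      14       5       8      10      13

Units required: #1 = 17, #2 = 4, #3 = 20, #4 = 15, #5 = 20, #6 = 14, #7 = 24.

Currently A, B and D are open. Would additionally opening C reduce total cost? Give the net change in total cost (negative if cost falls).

Yes — net change −33 (cost falls by 33).

Current service cost with {A, B, D}: 717.
Adding C: each work cell re-picks its cheapest; new service cost 632, saving 85.
Extra fixed cost: 52. Net change = 52 − 85 = -33.
(Totals: 1261 → 1228.)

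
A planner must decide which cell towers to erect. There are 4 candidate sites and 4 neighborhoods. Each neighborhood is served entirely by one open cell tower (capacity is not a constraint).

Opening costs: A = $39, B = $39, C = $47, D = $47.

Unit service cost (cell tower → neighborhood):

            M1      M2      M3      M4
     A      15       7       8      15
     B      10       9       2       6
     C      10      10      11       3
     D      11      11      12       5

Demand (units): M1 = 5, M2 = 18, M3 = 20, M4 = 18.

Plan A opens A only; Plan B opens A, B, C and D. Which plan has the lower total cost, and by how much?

Plan B is cheaper by 228.

Plan A: {A}: M1→A 15·5=75, M2→A 7·18=126, M3→A 8·20=160, M4→A 15·18=270. Service 631; fixed 39; total 670.
Plan B: {A, B, C, D}: M1→B 10·5=50, M2→A 7·18=126, M3→B 2·20=40, M4→C 3·18=54. Service 270; fixed 172; total 442.
Difference: |670 − 442| = 228.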